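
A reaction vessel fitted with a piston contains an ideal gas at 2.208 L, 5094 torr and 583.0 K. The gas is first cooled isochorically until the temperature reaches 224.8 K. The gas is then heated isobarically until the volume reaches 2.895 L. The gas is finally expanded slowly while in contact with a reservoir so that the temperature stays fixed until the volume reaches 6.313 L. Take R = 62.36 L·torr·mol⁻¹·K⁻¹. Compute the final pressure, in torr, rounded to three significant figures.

P₄ ≈ 901 torr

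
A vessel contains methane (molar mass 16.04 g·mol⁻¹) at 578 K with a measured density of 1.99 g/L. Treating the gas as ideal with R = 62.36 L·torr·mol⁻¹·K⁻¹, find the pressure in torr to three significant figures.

ρ = PM/(RT) ⇒ P = ρRT/M = (1.99 × 62.36 × 578.0) / 16.04

P ≈ 4.47e+03 torr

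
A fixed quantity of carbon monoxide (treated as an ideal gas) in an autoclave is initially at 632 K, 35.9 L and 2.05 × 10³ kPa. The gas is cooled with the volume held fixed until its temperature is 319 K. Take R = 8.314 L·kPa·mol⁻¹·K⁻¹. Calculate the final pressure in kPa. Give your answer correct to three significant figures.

V constant ⇒ P ∝ T: V₂ = V₁; P₂ = P₁·(T₂/T₁) = 1035 kPa.

P₂ ≈ 1.03e+03 kPa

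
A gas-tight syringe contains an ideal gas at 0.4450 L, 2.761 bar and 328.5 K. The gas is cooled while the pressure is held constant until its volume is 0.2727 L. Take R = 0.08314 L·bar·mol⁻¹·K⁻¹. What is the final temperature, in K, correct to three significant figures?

Isobaric, so V/T is constant: P₂ = P₁; T₂ = T₁·(V₂/V₁) = 201.3 K.

T₂ ≈ 201 K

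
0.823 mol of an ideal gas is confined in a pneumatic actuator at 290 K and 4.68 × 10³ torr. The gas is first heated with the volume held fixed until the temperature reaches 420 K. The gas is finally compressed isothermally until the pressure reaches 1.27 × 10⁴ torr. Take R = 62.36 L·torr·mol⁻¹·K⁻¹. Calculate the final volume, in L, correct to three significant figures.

V₃ ≈ 1.70 L

From PV = nRT: V₁ = nRT₁/P₁ = 3.180 L.
V constant ⇒ P ∝ T: V₂ = V₁; P₂ = P₁·(T₂/T₁) = 6778 torr.
T constant ⇒ Boyle's law P V = const: T₃ = T₂; V₃ = V₂·(P₂/P₃) = 1.697 L.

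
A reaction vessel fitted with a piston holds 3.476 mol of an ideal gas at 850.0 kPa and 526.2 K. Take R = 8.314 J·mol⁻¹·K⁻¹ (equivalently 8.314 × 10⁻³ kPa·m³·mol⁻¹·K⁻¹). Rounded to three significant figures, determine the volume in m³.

V ≈ 0.0179 m³

PV = nRT ⇒ V = nRT/P = (3.476 × 8.314 × 10⁻³ × 526.2) / 850.0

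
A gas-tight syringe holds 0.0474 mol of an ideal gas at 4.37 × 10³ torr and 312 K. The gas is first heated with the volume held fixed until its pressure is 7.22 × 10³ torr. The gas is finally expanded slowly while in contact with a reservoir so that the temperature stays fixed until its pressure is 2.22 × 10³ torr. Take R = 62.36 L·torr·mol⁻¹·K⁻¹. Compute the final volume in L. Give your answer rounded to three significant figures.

V₃ ≈ 0.686 L

From PV = nRT: V₁ = nRT₁/P₁ = 0.2110 L.
Isochoric, so P/T is constant: V₂ = V₁; T₂ = T₁·(P₂/P₁) = 515.5 K.
T constant ⇒ Boyle's law P V = const: T₃ = T₂; V₃ = V₂·(P₂/P₃) = 0.6863 L.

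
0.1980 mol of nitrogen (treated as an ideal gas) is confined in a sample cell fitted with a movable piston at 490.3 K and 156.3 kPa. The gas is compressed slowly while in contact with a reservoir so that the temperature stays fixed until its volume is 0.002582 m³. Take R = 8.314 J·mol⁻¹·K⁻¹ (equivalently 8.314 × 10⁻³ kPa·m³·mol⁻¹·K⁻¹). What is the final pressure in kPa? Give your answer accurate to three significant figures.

P₂ ≈ 313 kPa

From PV = nRT: V₁ = nRT₁/P₁ = 0.005164 m³.
Isothermal, so P V is constant: T₂ = T₁; P₂ = P₁·(V₁/V₂) = 312.6 kPa.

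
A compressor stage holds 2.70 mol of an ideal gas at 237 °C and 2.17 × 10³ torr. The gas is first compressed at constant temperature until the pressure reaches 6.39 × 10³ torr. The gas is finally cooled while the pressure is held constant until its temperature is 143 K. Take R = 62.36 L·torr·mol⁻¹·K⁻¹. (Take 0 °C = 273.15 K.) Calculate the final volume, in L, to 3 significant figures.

Convert: T₁ = 510.1 K.
From PV = nRT: V₁ = nRT₁/P₁ = 39.58 L.
Isothermal, so P V is constant: T₂ = T₁; V₂ = V₁·(P₁/P₂) = 13.44 L.
P constant ⇒ V ∝ T: P₃ = P₂; V₃ = V₂·(T₃/T₂) = 3.768 L.

V₃ ≈ 3.77 L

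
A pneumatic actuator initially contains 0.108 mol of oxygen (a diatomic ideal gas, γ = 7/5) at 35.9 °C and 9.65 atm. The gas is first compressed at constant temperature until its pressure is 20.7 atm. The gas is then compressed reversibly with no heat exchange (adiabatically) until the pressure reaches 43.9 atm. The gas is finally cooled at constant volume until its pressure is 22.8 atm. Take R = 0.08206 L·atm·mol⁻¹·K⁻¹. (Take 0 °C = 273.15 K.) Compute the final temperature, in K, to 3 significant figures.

T₄ ≈ 199 K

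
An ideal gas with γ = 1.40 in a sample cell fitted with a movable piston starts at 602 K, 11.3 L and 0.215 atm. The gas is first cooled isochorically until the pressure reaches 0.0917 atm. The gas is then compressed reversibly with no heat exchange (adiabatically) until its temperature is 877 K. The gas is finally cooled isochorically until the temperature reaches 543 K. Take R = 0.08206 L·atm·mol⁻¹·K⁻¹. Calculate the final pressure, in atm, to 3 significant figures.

V constant ⇒ P ∝ T: V₂ = V₁; T₂ = T₁·(P₂/P₁) = 256.8 K.
Reversible adiabatic, γ = 1.40: P₃ = P₂·(T₃/T₂)^(γ/(γ−1)) = 6.753 atm; V₃ = V₂·(T₂/T₃)^(1/(γ−1)) = 0.5241 L.
V constant ⇒ P ∝ T: V₄ = V₃; P₄ = P₃·(T₄/T₃) = 4.181 atm.

P₄ ≈ 4.18 atm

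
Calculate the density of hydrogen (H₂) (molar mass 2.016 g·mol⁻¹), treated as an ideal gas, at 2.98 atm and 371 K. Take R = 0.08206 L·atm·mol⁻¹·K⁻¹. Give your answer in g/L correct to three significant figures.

ρ = PM/(RT) = (2.98 × 2.016) / (0.08206 × 371.0)

ρ ≈ 0.197 g/L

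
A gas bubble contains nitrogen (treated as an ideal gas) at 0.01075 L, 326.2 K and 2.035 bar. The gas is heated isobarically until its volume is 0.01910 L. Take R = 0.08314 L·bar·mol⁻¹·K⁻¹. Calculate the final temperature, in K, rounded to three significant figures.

T₂ ≈ 580 K

P constant ⇒ V ∝ T: P₂ = P₁; T₂ = T₁·(V₂/V₁) = 579.6 K.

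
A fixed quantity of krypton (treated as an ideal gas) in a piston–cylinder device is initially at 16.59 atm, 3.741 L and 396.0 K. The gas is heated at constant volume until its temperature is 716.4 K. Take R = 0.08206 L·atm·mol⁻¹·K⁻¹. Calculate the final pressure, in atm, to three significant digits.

Isochoric, so P/T is constant: V₂ = V₁; P₂ = P₁·(T₂/T₁) = 30.01 atm.

P₂ ≈ 30.0 atm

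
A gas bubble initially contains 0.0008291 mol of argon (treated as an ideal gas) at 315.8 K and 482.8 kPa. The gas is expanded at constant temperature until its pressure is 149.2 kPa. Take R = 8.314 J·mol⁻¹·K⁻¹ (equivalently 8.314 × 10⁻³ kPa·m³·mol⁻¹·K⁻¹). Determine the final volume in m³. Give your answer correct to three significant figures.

V₂ ≈ 1.46e-05 m³

From PV = nRT: V₁ = nRT₁/P₁ = 4.509e-06 m³.
T constant ⇒ Boyle's law P V = const: T₂ = T₁; V₂ = V₁·(P₁/P₂) = 1.459e-05 m³.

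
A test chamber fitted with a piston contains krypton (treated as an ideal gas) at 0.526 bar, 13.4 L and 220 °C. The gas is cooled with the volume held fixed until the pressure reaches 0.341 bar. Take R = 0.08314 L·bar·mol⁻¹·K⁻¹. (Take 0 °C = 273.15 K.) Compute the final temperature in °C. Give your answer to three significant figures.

Convert: T₁ = 493.1 K.
V constant ⇒ P ∝ T: V₂ = V₁; T₂ = T₁·(P₂/P₁) = 319.7 K.

T₂ ≈ 46.6 °C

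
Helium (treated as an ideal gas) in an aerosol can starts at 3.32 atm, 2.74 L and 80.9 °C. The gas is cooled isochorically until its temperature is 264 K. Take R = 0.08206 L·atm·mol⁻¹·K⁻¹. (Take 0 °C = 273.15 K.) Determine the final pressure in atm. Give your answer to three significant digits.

Convert: T₁ = 354.0 K.
Isochoric, so P/T is constant: V₂ = V₁; P₂ = P₁·(T₂/T₁) = 2.476 atm.

P₂ ≈ 2.48 atm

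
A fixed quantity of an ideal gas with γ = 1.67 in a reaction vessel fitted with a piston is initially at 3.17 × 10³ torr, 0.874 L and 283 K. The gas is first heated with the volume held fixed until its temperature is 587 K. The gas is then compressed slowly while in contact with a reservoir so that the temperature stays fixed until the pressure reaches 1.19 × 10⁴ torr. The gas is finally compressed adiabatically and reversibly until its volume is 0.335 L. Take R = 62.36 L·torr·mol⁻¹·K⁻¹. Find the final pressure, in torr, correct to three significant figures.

V constant ⇒ P ∝ T: V₂ = V₁; P₂ = P₁·(T₂/T₁) = 6575 torr.
T constant ⇒ Boyle's law P V = const: T₃ = T₂; V₃ = V₂·(P₂/P₃) = 0.4829 L.
Adiabatic (γ = 1.67), T V^(γ−1) and P V^γ constant: T₄ = T₃·(V₃/V₄)^(γ−1) = 750.0 K; P₄ = P₃·(V₃/V₄)^γ = 2.192e+04 torr.

P₄ ≈ 2.19e+04 torr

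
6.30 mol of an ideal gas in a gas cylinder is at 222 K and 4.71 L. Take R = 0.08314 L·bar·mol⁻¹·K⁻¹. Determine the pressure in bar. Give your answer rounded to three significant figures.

PV = nRT ⇒ P = nRT/V = (6.30 × 0.08314 × 222) / 4.71

P ≈ 24.7 bar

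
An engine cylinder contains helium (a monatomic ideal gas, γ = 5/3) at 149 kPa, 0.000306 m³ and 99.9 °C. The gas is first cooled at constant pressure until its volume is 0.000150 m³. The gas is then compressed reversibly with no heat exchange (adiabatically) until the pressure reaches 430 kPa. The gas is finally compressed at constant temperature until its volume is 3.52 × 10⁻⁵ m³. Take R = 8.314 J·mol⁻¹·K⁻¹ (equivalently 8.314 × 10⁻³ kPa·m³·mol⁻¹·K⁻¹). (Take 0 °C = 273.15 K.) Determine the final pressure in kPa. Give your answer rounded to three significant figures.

P₄ ≈ 970 kPa

Convert: T₁ = 373.0 K.
P constant ⇒ V ∝ T: P₂ = P₁; T₂ = T₁·(V₂/V₁) = 182.9 K.
Reversible adiabatic, γ = 5/3: T₃ = T₂·(P₃/P₂)^((γ−1)/γ) = 279.4 K; V₃ = V₂·(P₂/P₃)^(1/γ) = 7.942e-05 m³.
Isothermal, so P V is constant: T₄ = T₃; P₄ = P₃·(V₃/V₄) = 970.2 kPa.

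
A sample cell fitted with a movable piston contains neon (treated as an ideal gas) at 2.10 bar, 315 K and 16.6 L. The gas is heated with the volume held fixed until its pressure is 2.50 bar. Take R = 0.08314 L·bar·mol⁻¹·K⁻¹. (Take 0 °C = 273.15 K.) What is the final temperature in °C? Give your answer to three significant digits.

T₂ ≈ 102 °C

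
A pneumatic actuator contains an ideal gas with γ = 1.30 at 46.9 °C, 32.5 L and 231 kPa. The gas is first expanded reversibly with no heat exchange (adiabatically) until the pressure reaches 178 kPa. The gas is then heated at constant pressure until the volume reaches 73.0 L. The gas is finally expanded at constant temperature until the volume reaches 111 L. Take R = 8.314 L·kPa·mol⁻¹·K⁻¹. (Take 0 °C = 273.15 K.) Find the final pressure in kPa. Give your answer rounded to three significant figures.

P₄ ≈ 117 kPa

Convert: T₁ = 320.0 K.
Reversible adiabatic, γ = 1.30: T₂ = T₁·(P₂/P₁)^((γ−1)/γ) = 301.4 K; V₂ = V₁·(P₁/P₂)^(1/γ) = 39.71 L.
P constant ⇒ V ∝ T: P₃ = P₂; T₃ = T₂·(V₃/V₂) = 553.9 K.
Isothermal, so P V is constant: T₄ = T₃; P₄ = P₃·(V₃/V₄) = 117.1 kPa.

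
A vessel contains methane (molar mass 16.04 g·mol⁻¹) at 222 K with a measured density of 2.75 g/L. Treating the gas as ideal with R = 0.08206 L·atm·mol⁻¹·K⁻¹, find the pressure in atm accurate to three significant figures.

P ≈ 3.12 atm

ρ = PM/(RT) ⇒ P = ρRT/M = (2.75 × 0.08206 × 222.0) / 16.04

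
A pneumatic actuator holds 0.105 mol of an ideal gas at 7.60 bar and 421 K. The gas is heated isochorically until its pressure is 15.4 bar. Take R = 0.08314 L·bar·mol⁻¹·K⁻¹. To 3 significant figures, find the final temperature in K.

T₂ ≈ 853 K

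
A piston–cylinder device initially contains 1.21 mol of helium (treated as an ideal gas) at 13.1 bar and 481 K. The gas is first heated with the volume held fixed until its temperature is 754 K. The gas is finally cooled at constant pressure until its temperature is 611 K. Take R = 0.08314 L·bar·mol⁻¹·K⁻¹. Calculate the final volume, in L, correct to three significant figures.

From PV = nRT: V₁ = nRT₁/P₁ = 3.694 L.
Isochoric, so P/T is constant: V₂ = V₁; P₂ = P₁·(T₂/T₁) = 20.54 bar.
Isobaric, so V/T is constant: P₃ = P₂; V₃ = V₂·(T₃/T₂) = 2.993 L.

V₃ ≈ 2.99 L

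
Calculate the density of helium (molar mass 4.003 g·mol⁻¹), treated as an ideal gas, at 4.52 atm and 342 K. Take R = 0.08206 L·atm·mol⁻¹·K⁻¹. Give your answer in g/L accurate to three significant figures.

ρ ≈ 0.645 g/L

ρ = PM/(RT) = (4.52 × 4.003) / (0.08206 × 342.0)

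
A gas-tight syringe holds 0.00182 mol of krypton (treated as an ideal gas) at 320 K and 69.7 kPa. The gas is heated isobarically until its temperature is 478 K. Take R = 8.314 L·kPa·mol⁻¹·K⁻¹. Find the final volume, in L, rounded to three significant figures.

V₂ ≈ 0.104 L

From PV = nRT: V₁ = nRT₁/P₁ = 0.06947 L.
Isobaric, so V/T is constant: P₂ = P₁; V₂ = V₁·(T₂/T₁) = 0.1038 L.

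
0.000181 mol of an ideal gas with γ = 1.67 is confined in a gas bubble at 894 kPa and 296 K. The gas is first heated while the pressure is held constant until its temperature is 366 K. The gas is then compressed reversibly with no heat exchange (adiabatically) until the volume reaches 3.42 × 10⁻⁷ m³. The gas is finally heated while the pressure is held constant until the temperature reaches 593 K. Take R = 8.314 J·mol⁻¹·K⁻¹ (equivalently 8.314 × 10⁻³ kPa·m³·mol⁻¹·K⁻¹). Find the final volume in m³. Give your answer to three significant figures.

From PV = nRT: V₁ = nRT₁/P₁ = 4.982e-07 m³.
P constant ⇒ V ∝ T: P₂ = P₁; V₂ = V₁·(T₂/T₁) = 6.161e-07 m³.
Reversible adiabatic, γ = 1.67: T₃ = T₂·(V₂/V₃)^(γ−1) = 542.9 K; P₃ = P₂·(V₂/V₃)^γ = 2389 kPa.
P constant ⇒ V ∝ T: P₄ = P₃; V₄ = V₃·(T₄/T₃) = 3.735e-07 m³.

V₄ ≈ 3.74e-07 m³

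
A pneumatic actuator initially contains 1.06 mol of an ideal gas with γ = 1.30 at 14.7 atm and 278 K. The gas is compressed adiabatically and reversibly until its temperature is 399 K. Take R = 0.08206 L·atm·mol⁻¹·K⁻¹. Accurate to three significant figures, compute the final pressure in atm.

From PV = nRT: V₁ = nRT₁/P₁ = 1.645 L.
Reversible adiabatic, γ = 1.30: P₂ = P₁·(T₂/T₁)^(γ/(γ−1)) = 70.36 atm; V₂ = V₁·(T₁/T₂)^(1/(γ−1)) = 0.4933 L.

P₂ ≈ 70.4 atm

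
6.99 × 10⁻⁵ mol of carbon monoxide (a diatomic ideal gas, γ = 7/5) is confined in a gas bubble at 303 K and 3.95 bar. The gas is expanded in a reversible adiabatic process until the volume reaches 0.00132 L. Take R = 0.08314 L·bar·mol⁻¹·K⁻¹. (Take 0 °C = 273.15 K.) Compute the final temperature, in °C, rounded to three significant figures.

From PV = nRT: V₁ = nRT₁/P₁ = 0.0004458 L.
Reversible adiabatic, γ = 7/5: T₂ = T₁·(V₁/V₂)^(γ−1) = 196.3 K; P₂ = P₁·(V₁/V₂)^γ = 0.8641 bar.

T₂ ≈ -76.9 °C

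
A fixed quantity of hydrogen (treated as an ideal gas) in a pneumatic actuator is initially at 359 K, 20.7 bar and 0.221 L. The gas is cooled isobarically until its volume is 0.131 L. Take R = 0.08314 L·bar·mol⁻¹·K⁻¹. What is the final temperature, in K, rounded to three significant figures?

T₂ ≈ 213 K

P constant ⇒ V ∝ T: P₂ = P₁; T₂ = T₁·(V₂/V₁) = 212.8 K.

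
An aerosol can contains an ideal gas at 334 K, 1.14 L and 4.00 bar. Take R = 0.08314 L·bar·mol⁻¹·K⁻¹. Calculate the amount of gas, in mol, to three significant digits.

PV = nRT ⇒ n = PV/(RT) = (4.00 × 1.14) / (0.08314 × 334)

n ≈ 0.164 mol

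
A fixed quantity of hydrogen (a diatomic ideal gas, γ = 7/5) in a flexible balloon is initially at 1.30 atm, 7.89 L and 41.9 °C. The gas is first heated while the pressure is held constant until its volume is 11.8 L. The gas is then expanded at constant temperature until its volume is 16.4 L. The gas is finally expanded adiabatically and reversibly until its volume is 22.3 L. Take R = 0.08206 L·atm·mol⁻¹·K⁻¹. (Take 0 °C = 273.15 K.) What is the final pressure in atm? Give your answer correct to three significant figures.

Convert: T₁ = 315.0 K.
P constant ⇒ V ∝ T: P₂ = P₁; T₂ = T₁·(V₂/V₁) = 471.2 K.
T constant ⇒ Boyle's law P V = const: T₃ = T₂; P₃ = P₂·(V₂/V₃) = 0.9354 atm.
Reversible adiabatic, γ = 7/5: T₄ = T₃·(V₃/V₄)^(γ−1) = 416.7 K; P₄ = P₃·(V₃/V₄)^γ = 0.6083 atm.

P₄ ≈ 0.608 atm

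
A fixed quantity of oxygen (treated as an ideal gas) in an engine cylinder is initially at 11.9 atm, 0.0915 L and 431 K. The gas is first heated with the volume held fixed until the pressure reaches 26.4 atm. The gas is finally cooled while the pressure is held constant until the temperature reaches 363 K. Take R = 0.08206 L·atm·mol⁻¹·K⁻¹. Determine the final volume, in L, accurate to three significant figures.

V₃ ≈ 0.0347 L

V constant ⇒ P ∝ T: V₂ = V₁; T₂ = T₁·(P₂/P₁) = 956.2 K.
P constant ⇒ V ∝ T: P₃ = P₂; V₃ = V₂·(T₃/T₂) = 0.03474 L.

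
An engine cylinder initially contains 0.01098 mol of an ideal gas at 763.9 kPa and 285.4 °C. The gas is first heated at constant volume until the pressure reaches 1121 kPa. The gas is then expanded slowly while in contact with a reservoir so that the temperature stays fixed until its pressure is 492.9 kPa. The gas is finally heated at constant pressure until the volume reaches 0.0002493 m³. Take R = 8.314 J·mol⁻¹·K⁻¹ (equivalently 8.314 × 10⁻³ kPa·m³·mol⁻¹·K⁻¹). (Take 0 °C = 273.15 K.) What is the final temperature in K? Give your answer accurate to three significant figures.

Convert: T₁ = 558.5 K.
From PV = nRT: V₁ = nRT₁/P₁ = 6.675e-05 m³.
V constant ⇒ P ∝ T: V₂ = V₁; T₂ = T₁·(P₂/P₁) = 819.7 K.
Isothermal, so P V is constant: T₃ = T₂; V₃ = V₂·(P₂/P₃) = 0.0001518 m³.
P constant ⇒ V ∝ T: P₄ = P₃; T₄ = T₃·(V₄/V₃) = 1346 K.

T₄ ≈ 1.35e+03 K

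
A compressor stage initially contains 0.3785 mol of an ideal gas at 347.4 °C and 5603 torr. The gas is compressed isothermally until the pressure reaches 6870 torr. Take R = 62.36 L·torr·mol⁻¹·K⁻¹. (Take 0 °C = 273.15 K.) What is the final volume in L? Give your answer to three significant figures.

V₂ ≈ 2.13 L

Convert: T₁ = 620.5 K.
From PV = nRT: V₁ = nRT₁/P₁ = 2.614 L.
Isothermal, so P V is constant: T₂ = T₁; V₂ = V₁·(P₁/P₂) = 2.132 L.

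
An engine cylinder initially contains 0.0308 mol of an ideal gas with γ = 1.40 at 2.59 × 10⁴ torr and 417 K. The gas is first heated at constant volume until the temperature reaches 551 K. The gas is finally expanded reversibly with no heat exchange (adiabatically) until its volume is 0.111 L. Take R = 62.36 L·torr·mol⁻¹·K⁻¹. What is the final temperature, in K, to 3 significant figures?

T₃ ≈ 330 K

From PV = nRT: V₁ = nRT₁/P₁ = 0.03092 L.
V constant ⇒ P ∝ T: V₂ = V₁; P₂ = P₁·(T₂/T₁) = 3.422e+04 torr.
Reversible adiabatic, γ = 1.40: T₃ = T₂·(V₂/V₃)^(γ−1) = 330.5 K; P₃ = P₂·(V₂/V₃)^γ = 5718 torr.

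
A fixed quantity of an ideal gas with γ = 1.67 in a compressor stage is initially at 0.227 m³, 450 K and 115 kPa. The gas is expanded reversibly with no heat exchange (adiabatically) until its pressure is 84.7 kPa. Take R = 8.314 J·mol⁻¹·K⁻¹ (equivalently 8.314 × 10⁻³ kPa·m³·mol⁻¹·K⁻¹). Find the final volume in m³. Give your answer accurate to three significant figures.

V₂ ≈ 0.273 m³

Adiabatic (γ = 1.67), T V^(γ−1) and P V^γ constant: T₂ = T₁·(P₂/P₁)^((γ−1)/γ) = 398.0 K; V₂ = V₁·(P₁/P₂)^(1/γ) = 0.2726 m³.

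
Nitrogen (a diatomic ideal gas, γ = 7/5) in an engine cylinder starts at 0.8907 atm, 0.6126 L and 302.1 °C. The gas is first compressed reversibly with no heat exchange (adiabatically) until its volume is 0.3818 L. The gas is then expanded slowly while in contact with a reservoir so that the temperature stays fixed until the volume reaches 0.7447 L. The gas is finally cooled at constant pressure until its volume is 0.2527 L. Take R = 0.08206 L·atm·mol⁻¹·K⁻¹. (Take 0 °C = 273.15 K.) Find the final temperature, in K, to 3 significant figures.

T₄ ≈ 236 K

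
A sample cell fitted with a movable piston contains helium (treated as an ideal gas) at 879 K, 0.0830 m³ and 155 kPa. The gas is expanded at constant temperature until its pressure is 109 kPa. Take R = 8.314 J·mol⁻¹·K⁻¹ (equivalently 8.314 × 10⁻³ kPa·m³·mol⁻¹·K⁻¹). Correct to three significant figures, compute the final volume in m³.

V₂ ≈ 0.118 m³

Isothermal, so P V is constant: T₂ = T₁; V₂ = V₁·(P₁/P₂) = 0.1180 m³.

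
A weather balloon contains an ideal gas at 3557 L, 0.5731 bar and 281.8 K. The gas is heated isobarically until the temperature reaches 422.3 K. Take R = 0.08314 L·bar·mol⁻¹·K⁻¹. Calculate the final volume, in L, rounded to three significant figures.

Isobaric, so V/T is constant: P₂ = P₁; V₂ = V₁·(T₂/T₁) = 5330 L.

V₂ ≈ 5.33e+03 L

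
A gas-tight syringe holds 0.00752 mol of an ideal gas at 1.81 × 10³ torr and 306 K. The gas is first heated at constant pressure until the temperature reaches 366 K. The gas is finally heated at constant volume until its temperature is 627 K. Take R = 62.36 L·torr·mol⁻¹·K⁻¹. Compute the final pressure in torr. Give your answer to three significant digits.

From PV = nRT: V₁ = nRT₁/P₁ = 0.07928 L.
P constant ⇒ V ∝ T: P₂ = P₁; V₂ = V₁·(T₂/T₁) = 0.09483 L.
V constant ⇒ P ∝ T: V₃ = V₂; P₃ = P₂·(T₃/T₂) = 3101 torr.

P₃ ≈ 3.10e+03 torr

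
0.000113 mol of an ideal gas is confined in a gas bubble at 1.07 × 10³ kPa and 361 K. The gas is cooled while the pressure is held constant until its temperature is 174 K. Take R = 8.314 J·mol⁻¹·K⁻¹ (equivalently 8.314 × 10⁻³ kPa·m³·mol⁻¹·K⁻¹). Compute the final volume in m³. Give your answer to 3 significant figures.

V₂ ≈ 1.53e-07 m³

From PV = nRT: V₁ = nRT₁/P₁ = 3.170e-07 m³.
Isobaric, so V/T is constant: P₂ = P₁; V₂ = V₁·(T₂/T₁) = 1.528e-07 m³.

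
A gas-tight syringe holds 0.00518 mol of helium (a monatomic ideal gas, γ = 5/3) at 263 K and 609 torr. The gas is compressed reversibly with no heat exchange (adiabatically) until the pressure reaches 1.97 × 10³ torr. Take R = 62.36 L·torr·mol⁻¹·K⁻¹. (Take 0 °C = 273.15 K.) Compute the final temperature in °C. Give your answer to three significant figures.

From PV = nRT: V₁ = nRT₁/P₁ = 0.1395 L.
Adiabatic (γ = 5/3), T V^(γ−1) and P V^γ constant: T₂ = T₁·(P₂/P₁)^((γ−1)/γ) = 420.6 K; V₂ = V₁·(P₁/P₂)^(1/γ) = 0.06897 L.

T₂ ≈ 147 °C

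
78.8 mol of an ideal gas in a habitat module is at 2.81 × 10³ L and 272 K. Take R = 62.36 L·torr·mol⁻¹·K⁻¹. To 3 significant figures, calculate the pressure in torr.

P ≈ 476 torr

PV = nRT ⇒ P = nRT/V = (78.8 × 62.36 × 272) / 2.81e+03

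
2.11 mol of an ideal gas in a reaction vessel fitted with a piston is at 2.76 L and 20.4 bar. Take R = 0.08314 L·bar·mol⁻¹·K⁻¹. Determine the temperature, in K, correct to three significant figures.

PV = nRT ⇒ T = PV/(nR) = (20.4 × 2.76) / (2.11 × 0.08314)

T ≈ 321 K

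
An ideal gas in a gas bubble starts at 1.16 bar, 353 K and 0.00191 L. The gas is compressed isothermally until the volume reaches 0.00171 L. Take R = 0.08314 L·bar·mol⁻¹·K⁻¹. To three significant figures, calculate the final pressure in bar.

P₂ ≈ 1.30 bar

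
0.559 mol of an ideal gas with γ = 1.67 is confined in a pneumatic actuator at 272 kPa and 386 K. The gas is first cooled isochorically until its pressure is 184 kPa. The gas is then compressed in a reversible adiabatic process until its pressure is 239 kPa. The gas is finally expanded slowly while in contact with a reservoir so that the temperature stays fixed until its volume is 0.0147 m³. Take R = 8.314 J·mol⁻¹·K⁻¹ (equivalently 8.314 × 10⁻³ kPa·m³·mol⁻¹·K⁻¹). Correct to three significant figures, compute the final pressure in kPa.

P₄ ≈ 91.7 kPa

From PV = nRT: V₁ = nRT₁/P₁ = 0.006595 m³.
V constant ⇒ P ∝ T: V₂ = V₁; T₂ = T₁·(P₂/P₁) = 261.1 K.
Reversible adiabatic, γ = 1.67: T₃ = T₂·(P₃/P₂)^((γ−1)/γ) = 290.0 K; V₃ = V₂·(P₂/P₃)^(1/γ) = 0.005639 m³.
T constant ⇒ Boyle's law P V = const: T₄ = T₃; P₄ = P₃·(V₃/V₄) = 91.69 kPa.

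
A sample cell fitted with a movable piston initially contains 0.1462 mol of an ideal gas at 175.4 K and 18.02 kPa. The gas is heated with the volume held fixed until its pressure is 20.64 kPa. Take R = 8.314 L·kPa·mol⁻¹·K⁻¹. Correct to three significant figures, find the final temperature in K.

T₂ ≈ 201 K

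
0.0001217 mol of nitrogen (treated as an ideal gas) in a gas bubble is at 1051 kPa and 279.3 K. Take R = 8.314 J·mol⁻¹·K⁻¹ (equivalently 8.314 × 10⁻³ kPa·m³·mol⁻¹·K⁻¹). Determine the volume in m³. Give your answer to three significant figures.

PV = nRT ⇒ V = nRT/P = (0.0001217 × 8.314 × 10⁻³ × 279.3) / 1051

V ≈ 2.69e-07 m³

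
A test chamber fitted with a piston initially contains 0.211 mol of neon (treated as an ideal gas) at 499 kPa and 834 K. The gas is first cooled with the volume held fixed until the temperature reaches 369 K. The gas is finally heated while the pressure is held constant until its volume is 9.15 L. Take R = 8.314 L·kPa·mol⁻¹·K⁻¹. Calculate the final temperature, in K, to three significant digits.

From PV = nRT: V₁ = nRT₁/P₁ = 2.932 L.
Isochoric, so P/T is constant: V₂ = V₁; P₂ = P₁·(T₂/T₁) = 220.8 kPa.
Isobaric, so V/T is constant: P₃ = P₂; T₃ = T₂·(V₃/V₂) = 1152 K.

T₃ ≈ 1.15e+03 K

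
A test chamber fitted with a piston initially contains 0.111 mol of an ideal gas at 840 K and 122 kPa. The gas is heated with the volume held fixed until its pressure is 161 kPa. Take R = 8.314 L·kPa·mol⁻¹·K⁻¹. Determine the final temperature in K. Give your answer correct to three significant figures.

From PV = nRT: V₁ = nRT₁/P₁ = 6.354 L.
V constant ⇒ P ∝ T: V₂ = V₁; T₂ = T₁·(P₂/P₁) = 1109 K.

T₂ ≈ 1.11e+03 K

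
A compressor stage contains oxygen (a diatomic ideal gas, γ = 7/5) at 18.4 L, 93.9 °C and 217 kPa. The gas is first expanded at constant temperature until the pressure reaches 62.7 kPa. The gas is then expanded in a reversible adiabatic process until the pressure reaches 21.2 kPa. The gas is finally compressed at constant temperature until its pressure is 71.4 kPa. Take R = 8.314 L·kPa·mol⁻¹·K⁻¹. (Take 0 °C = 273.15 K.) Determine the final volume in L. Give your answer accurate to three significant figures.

Convert: T₁ = 367.0 K.
Isothermal, so P V is constant: T₂ = T₁; V₂ = V₁·(P₁/P₂) = 63.68 L.
Reversible adiabatic, γ = 7/5: T₃ = T₂·(P₃/P₂)^((γ−1)/γ) = 269.3 K; V₃ = V₂·(P₂/P₃)^(1/γ) = 138.2 L.
Isothermal, so P V is constant: T₄ = T₃; V₄ = V₃·(P₃/P₄) = 41.02 L.

V₄ ≈ 41.0 L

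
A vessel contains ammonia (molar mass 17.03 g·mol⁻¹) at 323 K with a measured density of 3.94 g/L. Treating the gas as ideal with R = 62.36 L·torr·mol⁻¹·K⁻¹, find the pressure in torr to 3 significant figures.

P ≈ 4.66e+03 torr

ρ = PM/(RT) ⇒ P = ρRT/M = (3.94 × 62.36 × 323.0) / 17.03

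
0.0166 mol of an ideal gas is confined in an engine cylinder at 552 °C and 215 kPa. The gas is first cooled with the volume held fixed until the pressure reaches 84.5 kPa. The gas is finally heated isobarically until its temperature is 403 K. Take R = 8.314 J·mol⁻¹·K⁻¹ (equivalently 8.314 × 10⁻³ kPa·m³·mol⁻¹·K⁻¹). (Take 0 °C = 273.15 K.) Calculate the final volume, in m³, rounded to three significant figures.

V₃ ≈ 0.000658 m³

Convert: T₁ = 825.1 K.
From PV = nRT: V₁ = nRT₁/P₁ = 0.0005297 m³.
Isochoric, so P/T is constant: V₂ = V₁; T₂ = T₁·(P₂/P₁) = 324.3 K.
Isobaric, so V/T is constant: P₃ = P₂; V₃ = V₂·(T₃/T₂) = 0.0006582 m³.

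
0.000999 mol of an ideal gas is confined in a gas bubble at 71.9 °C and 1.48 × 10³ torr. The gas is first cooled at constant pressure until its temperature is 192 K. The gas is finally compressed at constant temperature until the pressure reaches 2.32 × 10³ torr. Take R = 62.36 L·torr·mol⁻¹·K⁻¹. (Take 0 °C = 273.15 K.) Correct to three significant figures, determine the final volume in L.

V₃ ≈ 0.00516 L

Convert: T₁ = 345.0 K.
From PV = nRT: V₁ = nRT₁/P₁ = 0.01452 L.
P constant ⇒ V ∝ T: P₂ = P₁; V₂ = V₁·(T₂/T₁) = 0.008082 L.
Isothermal, so P V is constant: T₃ = T₂; V₃ = V₂·(P₂/P₃) = 0.005156 L.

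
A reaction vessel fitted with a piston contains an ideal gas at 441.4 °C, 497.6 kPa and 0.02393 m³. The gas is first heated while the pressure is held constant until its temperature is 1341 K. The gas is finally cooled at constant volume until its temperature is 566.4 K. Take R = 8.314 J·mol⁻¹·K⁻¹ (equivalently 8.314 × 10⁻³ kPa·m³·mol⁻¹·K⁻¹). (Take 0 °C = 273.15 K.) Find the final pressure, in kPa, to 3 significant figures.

Convert: T₁ = 714.5 K.
Isobaric, so V/T is constant: P₂ = P₁; V₂ = V₁·(T₂/T₁) = 0.04491 m³.
V constant ⇒ P ∝ T: V₃ = V₂; P₃ = P₂·(T₃/T₂) = 210.2 kPa.

P₃ ≈ 210 kPa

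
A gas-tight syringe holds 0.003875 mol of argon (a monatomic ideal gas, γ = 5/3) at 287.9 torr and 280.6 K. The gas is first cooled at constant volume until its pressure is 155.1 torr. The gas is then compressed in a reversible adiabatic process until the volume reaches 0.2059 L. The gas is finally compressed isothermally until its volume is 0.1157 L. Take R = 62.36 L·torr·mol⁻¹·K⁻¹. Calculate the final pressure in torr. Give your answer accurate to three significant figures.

P₄ ≈ 345 torr

From PV = nRT: V₁ = nRT₁/P₁ = 0.2355 L.
V constant ⇒ P ∝ T: V₂ = V₁; T₂ = T₁·(P₂/P₁) = 151.2 K.
Reversible adiabatic, γ = 5/3: T₃ = T₂·(V₂/V₃)^(γ−1) = 165.3 K; P₃ = P₂·(V₂/V₃)^γ = 194.0 torr.
T constant ⇒ Boyle's law P V = const: T₄ = T₃; P₄ = P₃·(V₃/V₄) = 345.3 torr.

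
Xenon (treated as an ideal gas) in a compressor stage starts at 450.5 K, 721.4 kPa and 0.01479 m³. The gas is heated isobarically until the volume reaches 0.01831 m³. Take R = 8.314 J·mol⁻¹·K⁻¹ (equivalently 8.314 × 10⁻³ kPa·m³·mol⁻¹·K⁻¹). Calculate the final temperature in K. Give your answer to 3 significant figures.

T₂ ≈ 558 K

Isobaric, so V/T is constant: P₂ = P₁; T₂ = T₁·(V₂/V₁) = 557.7 K.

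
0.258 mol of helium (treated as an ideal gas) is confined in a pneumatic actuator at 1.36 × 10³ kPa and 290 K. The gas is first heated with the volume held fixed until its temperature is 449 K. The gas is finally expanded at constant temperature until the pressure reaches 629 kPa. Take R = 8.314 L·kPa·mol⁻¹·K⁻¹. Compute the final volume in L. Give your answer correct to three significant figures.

V₃ ≈ 1.53 L

From PV = nRT: V₁ = nRT₁/P₁ = 0.4574 L.
Isochoric, so P/T is constant: V₂ = V₁; P₂ = P₁·(T₂/T₁) = 2106 kPa.
Isothermal, so P V is constant: T₃ = T₂; V₃ = V₂·(P₂/P₃) = 1.531 L.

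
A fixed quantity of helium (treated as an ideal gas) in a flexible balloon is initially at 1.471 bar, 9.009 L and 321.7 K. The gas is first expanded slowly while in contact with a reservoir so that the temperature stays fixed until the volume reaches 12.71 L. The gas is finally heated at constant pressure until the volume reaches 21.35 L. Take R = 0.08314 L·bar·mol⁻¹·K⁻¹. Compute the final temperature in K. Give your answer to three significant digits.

T₃ ≈ 540 K

Isothermal, so P V is constant: T₂ = T₁; P₂ = P₁·(V₁/V₂) = 1.043 bar.
P constant ⇒ V ∝ T: P₃ = P₂; T₃ = T₂·(V₃/V₂) = 540.4 K.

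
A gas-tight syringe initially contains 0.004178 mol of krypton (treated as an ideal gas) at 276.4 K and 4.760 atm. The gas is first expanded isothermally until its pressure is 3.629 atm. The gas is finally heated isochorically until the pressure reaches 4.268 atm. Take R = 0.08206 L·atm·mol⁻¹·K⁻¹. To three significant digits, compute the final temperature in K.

T₃ ≈ 325 K

From PV = nRT: V₁ = nRT₁/P₁ = 0.01991 L.
T constant ⇒ Boyle's law P V = const: T₂ = T₁; V₂ = V₁·(P₁/P₂) = 0.02611 L.
Isochoric, so P/T is constant: V₃ = V₂; T₃ = T₂·(P₃/P₂) = 325.1 K.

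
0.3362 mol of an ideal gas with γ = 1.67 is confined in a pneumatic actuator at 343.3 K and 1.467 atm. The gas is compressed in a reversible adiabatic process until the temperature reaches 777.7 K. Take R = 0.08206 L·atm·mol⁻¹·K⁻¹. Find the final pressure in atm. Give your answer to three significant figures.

P₂ ≈ 11.3 atm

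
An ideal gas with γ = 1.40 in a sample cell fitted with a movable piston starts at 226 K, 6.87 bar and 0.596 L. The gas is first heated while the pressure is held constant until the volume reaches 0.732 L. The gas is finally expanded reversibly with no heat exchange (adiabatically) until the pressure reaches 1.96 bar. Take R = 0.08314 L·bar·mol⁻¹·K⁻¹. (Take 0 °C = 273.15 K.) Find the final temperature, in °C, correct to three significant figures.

P constant ⇒ V ∝ T: P₂ = P₁; T₂ = T₁·(V₂/V₁) = 277.6 K.
Adiabatic (γ = 1.40), T V^(γ−1) and P V^γ constant: T₃ = T₂·(P₃/P₂)^((γ−1)/γ) = 194.0 K; V₃ = V₂·(P₂/P₃)^(1/γ) = 1.793 L.

T₃ ≈ -79.2 °C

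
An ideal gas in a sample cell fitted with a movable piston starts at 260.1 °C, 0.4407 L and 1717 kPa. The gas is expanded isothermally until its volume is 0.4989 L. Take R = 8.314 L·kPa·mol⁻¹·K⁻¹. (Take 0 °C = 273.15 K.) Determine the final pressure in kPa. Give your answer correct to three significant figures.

Convert: T₁ = 533.2 K.
Isothermal, so P V is constant: T₂ = T₁; P₂ = P₁·(V₁/V₂) = 1517 kPa.

P₂ ≈ 1.52e+03 kPa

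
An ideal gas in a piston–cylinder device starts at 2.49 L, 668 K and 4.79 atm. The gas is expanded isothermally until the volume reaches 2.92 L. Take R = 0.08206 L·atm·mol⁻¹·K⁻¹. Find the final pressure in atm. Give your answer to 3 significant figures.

Isothermal, so P V is constant: T₂ = T₁; P₂ = P₁·(V₁/V₂) = 4.085 atm.

P₂ ≈ 4.08 atm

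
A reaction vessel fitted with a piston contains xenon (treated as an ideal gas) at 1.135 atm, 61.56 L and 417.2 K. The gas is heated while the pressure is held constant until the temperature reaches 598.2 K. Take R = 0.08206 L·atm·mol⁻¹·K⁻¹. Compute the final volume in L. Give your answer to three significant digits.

V₂ ≈ 88.3 L

Isobaric, so V/T is constant: P₂ = P₁; V₂ = V₁·(T₂/T₁) = 88.27 L.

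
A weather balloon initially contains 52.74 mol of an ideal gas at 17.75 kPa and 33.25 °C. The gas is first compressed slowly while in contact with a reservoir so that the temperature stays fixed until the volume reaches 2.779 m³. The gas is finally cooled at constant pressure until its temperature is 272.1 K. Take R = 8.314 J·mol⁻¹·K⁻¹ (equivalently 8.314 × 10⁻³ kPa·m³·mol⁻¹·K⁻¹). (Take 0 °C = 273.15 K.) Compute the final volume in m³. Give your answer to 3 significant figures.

Convert: T₁ = 306.4 K.
From PV = nRT: V₁ = nRT₁/P₁ = 7.569 m³.
Isothermal, so P V is constant: T₂ = T₁; P₂ = P₁·(V₁/V₂) = 48.34 kPa.
Isobaric, so V/T is constant: P₃ = P₂; V₃ = V₂·(T₃/T₂) = 2.468 m³.

V₃ ≈ 2.47 m³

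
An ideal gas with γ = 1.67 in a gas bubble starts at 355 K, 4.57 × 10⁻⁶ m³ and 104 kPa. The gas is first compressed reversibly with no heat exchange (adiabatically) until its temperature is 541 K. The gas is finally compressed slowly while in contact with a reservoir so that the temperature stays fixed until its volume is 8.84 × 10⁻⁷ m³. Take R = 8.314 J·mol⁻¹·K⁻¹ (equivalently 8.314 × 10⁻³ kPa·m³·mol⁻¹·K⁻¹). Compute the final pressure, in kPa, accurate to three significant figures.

P₃ ≈ 819 kPa

Adiabatic (γ = 1.67), T V^(γ−1) and P V^γ constant: P₂ = P₁·(T₂/T₁)^(γ/(γ−1)) = 297.2 kPa; V₂ = V₁·(T₁/T₂)^(1/(γ−1)) = 2.437e-06 m³.
Isothermal, so P V is constant: T₃ = T₂; P₃ = P₂·(V₂/V₃) = 819.3 kPa.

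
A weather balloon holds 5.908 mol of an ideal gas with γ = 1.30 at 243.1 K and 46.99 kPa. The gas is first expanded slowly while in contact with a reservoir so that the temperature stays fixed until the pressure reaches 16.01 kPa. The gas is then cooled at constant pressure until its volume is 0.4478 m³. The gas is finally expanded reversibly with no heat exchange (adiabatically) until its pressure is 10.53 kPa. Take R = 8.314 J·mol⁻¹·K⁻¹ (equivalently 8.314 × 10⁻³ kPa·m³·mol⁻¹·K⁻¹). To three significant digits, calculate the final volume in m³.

V₄ ≈ 0.618 m³

From PV = nRT: V₁ = nRT₁/P₁ = 0.2541 m³.
Isothermal, so P V is constant: T₂ = T₁; V₂ = V₁·(P₁/P₂) = 0.7458 m³.
Isobaric, so V/T is constant: P₃ = P₂; T₃ = T₂·(V₃/V₂) = 146.0 K.
Adiabatic (γ = 1.30), T V^(γ−1) and P V^γ constant: T₄ = T₃·(P₄/P₃)^((γ−1)/γ) = 132.5 K; V₄ = V₃·(P₃/P₄)^(1/γ) = 0.6181 m³.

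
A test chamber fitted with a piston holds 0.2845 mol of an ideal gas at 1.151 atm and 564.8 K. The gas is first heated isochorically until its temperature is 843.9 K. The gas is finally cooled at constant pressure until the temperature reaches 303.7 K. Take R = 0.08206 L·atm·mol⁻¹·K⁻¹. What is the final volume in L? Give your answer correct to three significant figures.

V₃ ≈ 4.12 L

From PV = nRT: V₁ = nRT₁/P₁ = 11.46 L.
Isochoric, so P/T is constant: V₂ = V₁; P₂ = P₁·(T₂/T₁) = 1.720 atm.
P constant ⇒ V ∝ T: P₃ = P₂; V₃ = V₂·(T₃/T₂) = 4.123 L.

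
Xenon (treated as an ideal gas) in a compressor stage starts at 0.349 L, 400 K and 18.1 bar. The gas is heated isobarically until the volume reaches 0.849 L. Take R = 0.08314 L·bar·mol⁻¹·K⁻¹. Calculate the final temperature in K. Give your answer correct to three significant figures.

T₂ ≈ 973 K

P constant ⇒ V ∝ T: P₂ = P₁; T₂ = T₁·(V₂/V₁) = 973.1 K.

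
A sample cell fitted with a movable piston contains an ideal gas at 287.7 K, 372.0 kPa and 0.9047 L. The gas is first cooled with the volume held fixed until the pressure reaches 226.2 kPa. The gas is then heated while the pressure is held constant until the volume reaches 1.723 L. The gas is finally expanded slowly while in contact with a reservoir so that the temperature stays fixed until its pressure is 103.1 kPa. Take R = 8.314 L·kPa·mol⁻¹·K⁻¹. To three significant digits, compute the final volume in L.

Isochoric, so P/T is constant: V₂ = V₁; T₂ = T₁·(P₂/P₁) = 174.9 K.
P constant ⇒ V ∝ T: P₃ = P₂; T₃ = T₂·(V₃/V₂) = 333.2 K.
T constant ⇒ Boyle's law P V = const: T₄ = T₃; V₄ = V₃·(P₃/P₄) = 3.780 L.

V₄ ≈ 3.78 L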